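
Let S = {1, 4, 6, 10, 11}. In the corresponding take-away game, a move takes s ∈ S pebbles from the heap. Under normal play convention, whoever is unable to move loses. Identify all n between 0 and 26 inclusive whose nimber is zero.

n :  0  1  2  3  4  5  6  7  8  9 10 11 12 13 14 15 16 17 18 19 20 21 22 23 24 25 26
G :  0  1  0  1  2  0  1  0  1  2  3  2  3  4  0  1  2  3  2  0  1  0  1  2  3  2  0
P-positions are exactly the n with G(n) = 0.

0, 2, 5, 7, 14, 19, 21, 26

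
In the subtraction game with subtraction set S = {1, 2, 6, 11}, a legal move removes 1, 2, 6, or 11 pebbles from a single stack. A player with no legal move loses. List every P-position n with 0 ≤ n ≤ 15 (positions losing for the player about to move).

n :  0  1  2  3  4  5  6  7  8  9 10 11 12 13 14 15
G :  0  1  2  0  1  2  3  0  1  2  0  1  2  3  4  0
P-positions are exactly the n with G(n) = 0.

0, 3, 7, 10, 15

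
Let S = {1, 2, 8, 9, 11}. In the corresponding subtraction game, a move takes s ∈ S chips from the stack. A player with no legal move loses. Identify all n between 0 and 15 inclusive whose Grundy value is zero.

0, 3, 6, 10, 13

n :  0  1  2  3  4  5  6  7  8  9 10 11 12 13 14 15
G :  0  1  2  0  1  2  0  1  2  3  0  1  2  0  1  2
P-positions are exactly the n with G(n) = 0.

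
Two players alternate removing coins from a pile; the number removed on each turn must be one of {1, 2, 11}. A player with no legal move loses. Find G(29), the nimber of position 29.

2

n :  0  1  2  3  4  5  6  7  8  9 10 11 12 13 14 15 16 17 18 19 20 21 22 23 24 25 26 27 28 29
G :  0  1  2  0  1  2  0  1  2  0  1  2  0  1  2  0  1  2  0  1  2  0  1  2  0  1  2  0  1  2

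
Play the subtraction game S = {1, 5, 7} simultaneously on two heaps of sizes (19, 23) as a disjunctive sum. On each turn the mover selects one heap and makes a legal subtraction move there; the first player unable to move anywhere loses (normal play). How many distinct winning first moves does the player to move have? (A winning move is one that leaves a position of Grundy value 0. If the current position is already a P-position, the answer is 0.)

0

All heaps use S = {1, 5, 7}:
n :  0  1  2  3  4  5  6  7  8  9 10 11 12 13 14 15 16 17 18 19 20 21 22 23
G :  0  1  0  1  0  1  0  1  0  1  0  1  0  1  0  1  0  1  0  1  0  1  0  1
Heap A: G(19) = 1.
Heap B: G(23) = 1.
Combined Grundy value = 1 ⊕ 1 = 0.
A winning move leaves total XOR = 0, i.e. changes one component's Grundy value g to g ⊕ X where X is the current total.
Heap A: target g' = 1⊕0 = 1, but every legal move changes the Grundy value (mex property), so 0 moves.
Heap B: target g' = 1⊕0 = 1, but every legal move changes the Grundy value (mex property), so 0 moves.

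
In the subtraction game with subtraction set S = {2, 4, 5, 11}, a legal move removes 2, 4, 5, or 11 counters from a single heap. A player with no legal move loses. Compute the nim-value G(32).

2

G(0) = 0
G(1) = mex{} = 0
G(2) = mex{0} = 1
G(3) = mex{0} = 1
G(4) = mex{1,0} = 2
G(5) = mex{1,0,0} = 2
G(6) = mex{2,1,0} = 3
G(7) = mex{2,1,1} = 0
G(8) = mex{3,2,1} = 0
G(9) = mex{0,2,2} = 1
G(10) = mex{0,3,2} = 1
G(11) = mex{1,0,3,0} = 2
G(12) = mex{1,0,0,0} = 2
G(13) = mex{2,1,0,1} = 3
G(14) = mex{2,1,1,1} = 0
G(15) = mex{3,2,1,2} = 0
G(16) = mex{0,2,2,2} = 1
G(17) = mex{0,3,2,3} = 1
G(18) = mex{1,0,3,0} = 2
G(19) = mex{1,0,0,0} = 2
G(20) = mex{2,1,0,1} = 3
G(21) = mex{2,1,1,1} = 0
G(22) = mex{3,2,1,2} = 0
G(23) = mex{0,2,2,2} = 1
G(24) = mex{0,3,2,3} = 1
G(25) = mex{1,0,3,0} = 2
G(26) = mex{1,0,0,0} = 2
G(27) = mex{2,1,0,1} = 3
G(28) = mex{2,1,1,1} = 0
G(29) = mex{3,2,1,2} = 0
G(30) = mex{0,2,2,2} = 1
G(31) = mex{0,3,2,3} = 1
G(32) = mex{1,0,3,0} = 2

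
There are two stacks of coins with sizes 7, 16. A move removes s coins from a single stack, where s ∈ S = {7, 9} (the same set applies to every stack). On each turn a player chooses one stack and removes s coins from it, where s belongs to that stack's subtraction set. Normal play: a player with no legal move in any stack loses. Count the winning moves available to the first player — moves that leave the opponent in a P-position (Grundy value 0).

3

All stacks use S = {7, 9}:
n :  0  1  2  3  4  5  6  7  8  9 10 11 12 13 14 15 16
G :  0  0  0  0  0  0  0  1  1  1  1  1  1  1  2  2  0
Stack A: G(7) = 1.
Stack B: G(16) = 0.
Combined Grundy value = 1 ⊕ 0 = 1.
A winning move leaves total XOR = 0, i.e. changes one component's Grundy value g to g ⊕ X where X is the current total.
Stack A: need g' = 1⊕1 = 0. Options: 7−7→G=0. Hits: 1.
Stack B: need g' = 0⊕1 = 1. Options: 16−7→G=1, 16−9→G=1. Hits: 2.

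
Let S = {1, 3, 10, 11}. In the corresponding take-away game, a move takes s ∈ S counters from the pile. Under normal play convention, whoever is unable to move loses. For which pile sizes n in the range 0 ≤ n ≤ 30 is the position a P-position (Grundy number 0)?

0, 2, 4, 6, 8, 20, 22, 24, 26, 28

n :  0  1  2  3  4  5  6  7  8  9 10 11 12 13 14 15 16 17 18 19 20 21 22 23 24 25 26 27 28 29 30
G :  0  1  0  1  0  1  0  1  0  1  2  3  2  3  2  3  2  3  2  3  0  1  0  1  0  1  0  1  0  1  2
P-positions are exactly the n with G(n) = 0.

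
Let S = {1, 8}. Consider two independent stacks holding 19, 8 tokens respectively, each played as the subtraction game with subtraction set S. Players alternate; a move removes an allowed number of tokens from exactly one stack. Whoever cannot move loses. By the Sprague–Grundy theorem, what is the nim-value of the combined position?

All stacks use S = {1, 8}:
G(0) = 0
G(1) = mex{0} = 1
G(2) = mex{1} = 0
G(3) = mex{0} = 1
G(4) = mex{1} = 0
G(5) = mex{0} = 1
G(6) = mex{1} = 0
G(7) = mex{0} = 1
G(8) = mex{1,0} = 2
G(9) = mex{2,1} = 0
G(10) = mex{0,0} = 1
G(11) = mex{1,1} = 0
G(12) = mex{0,0} = 1
G(13) = mex{1,1} = 0
G(14) = mex{0,0} = 1
G(15) = mex{1,1} = 0
G(16) = mex{0,2} = 1
G(17) = mex{1,0} = 2
G(18) = mex{2,1} = 0
G(19) = mex{0,0} = 1
Stack A: G(19) = 1.
Stack B: G(8) = 2.
Combined Grundy value = 1 ⊕ 2 = 3.

3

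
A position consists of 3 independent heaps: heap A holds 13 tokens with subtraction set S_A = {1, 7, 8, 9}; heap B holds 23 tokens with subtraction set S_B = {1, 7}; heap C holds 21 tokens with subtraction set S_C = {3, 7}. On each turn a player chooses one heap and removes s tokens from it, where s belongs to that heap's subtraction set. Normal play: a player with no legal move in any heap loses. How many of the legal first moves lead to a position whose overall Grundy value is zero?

2

Heap A, S = {1, 7, 8, 9}:
n :  0  1  2  3  4  5  6  7  8  9 10 11 12 13
G :  0  1  0  1  0  1  0  1  2  3  2  3  2  3
G_A(13) = 3.
Heap B, S = {1, 7}:
n :  0  1  2  3  4  5  6  7  8  9 10 11 12 13 14 15 16 17 18 19 20 21 22 23
G :  0  1  0  1  0  1  0  1  0  1  0  1  0  1  0  1  0  1  0  1  0  1  0  1
G_B(23) = 1.
Heap C, S = {3, 7}:
n :  0  1  2  3  4  5  6  7  8  9 10 11 12 13 14 15 16 17 18 19 20 21
G :  0  0  0  1  1  1  0  2  2  1  0  0  0  1  1  1  0  2  2  1  0  0
G_C(21) = 0.
Combined Grundy value = 3 ⊕ 1 ⊕ 0 = 2.
A winning move leaves total XOR = 0, i.e. changes one component's Grundy value g to g ⊕ X where X is the current total.
Heap A: need g' = 3⊕2 = 1. Options: 13−1→G=2, 13−7→G=0, 13−8→G=1, 13−9→G=0. Hits: 1.
Heap B: need g' = 1⊕2 = 3. Options: 23−1→G=0, 23−7→G=0. Hits: 0.
Heap C: need g' = 0⊕2 = 2. Options: 21−3→G=2, 21−7→G=1. Hits: 1.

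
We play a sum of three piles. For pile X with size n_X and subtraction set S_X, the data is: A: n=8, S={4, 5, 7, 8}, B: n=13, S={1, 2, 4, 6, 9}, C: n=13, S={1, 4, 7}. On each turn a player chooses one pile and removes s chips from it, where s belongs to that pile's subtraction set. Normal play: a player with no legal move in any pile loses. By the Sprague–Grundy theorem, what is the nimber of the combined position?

Pile A, S = {4, 5, 7, 8}:
n : 0 1 2 3 4 5 6 7 8
G : 0 0 0 0 1 1 1 1 2
G_A(8) = 2.
Pile B, S = {1, 2, 4, 6, 9}:
G(0) = 0
G(1) = mex{0} = 1
G(2) = mex{1,0} = 2
G(3) = mex{2,1} = 0
G(4) = mex{0,2,0} = 1
G(5) = mex{1,0,1} = 2
G(6) = mex{2,1,2,0} = 3
G(7) = mex{3,2,0,1} = 4
G(8) = mex{4,3,1,2} = 0
G(9) = mex{0,4,2,0,0} = 1
G(10) = mex{1,0,3,1,1} = 2
G(11) = mex{2,1,4,2,2} = 0
G(12) = mex{0,2,0,3,0} = 1
G(13) = mex{1,0,1,4,1} = 2
G_B(13) = 2.
Pile C, S = {1, 4, 7}:
G(0) = 0
G(1) = mex{0} = 1
G(2) = mex{1} = 0
G(3) = mex{0} = 1
G(4) = mex{1,0} = 2
G(5) = mex{2,1} = 0
G(6) = mex{0,0} = 1
G(7) = mex{1,1,0} = 2
G(8) = mex{2,2,1} = 0
G(9) = mex{0,0,0} = 1
G(10) = mex{1,1,1} = 0
G(11) = mex{0,2,2} = 1
G(12) = mex{1,0,0} = 2
G(13) = mex{2,1,1} = 0
G_C(13) = 0.
Combined Grundy value = 2 ⊕ 2 ⊕ 0 = 0.

0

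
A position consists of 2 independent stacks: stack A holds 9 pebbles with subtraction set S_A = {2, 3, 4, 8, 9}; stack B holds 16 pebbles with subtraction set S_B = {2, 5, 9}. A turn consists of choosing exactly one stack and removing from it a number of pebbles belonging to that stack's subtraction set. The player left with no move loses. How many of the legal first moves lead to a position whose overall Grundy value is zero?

0

Stack A, S = {2, 3, 4, 8, 9}:
G(0) = 0
G(1) = mex{} = 0
G(2) = mex{0} = 1
G(3) = mex{0,0} = 1
G(4) = mex{1,0,0} = 2
G(5) = mex{1,1,0} = 2
G(6) = mex{2,1,1} = 0
G(7) = mex{2,2,1} = 0
G(8) = mex{0,2,2,0} = 1
G(9) = mex{0,0,2,0,0} = 1
G_A(9) = 1.
Stack B, S = {2, 5, 9}:
G(0) = 0
G(1) = mex{} = 0
G(2) = mex{0} = 1
G(3) = mex{0} = 1
G(4) = mex{1} = 0
G(5) = mex{1,0} = 2
G(6) = mex{0,0} = 1
G(7) = mex{2,1} = 0
G(8) = mex{1,1} = 0
G(9) = mex{0,0,0} = 1
G(10) = mex{0,2,0} = 1
G(11) = mex{1,1,1} = 0
G(12) = mex{1,0,1} = 2
G(13) = mex{0,0,0} = 1
G(14) = mex{2,1,2} = 0
G(15) = mex{1,1,1} = 0
G(16) = mex{0,0,0} = 1
G_B(16) = 1.
Combined Grundy value = 1 ⊕ 1 = 0.
A winning move leaves total XOR = 0, i.e. changes one component's Grundy value g to g ⊕ X where X is the current total.
Stack A: target g' = 1⊕0 = 1, but every legal move changes the Grundy value (mex property), so 0 moves.
Stack B: target g' = 1⊕0 = 1, but every legal move changes the Grundy value (mex property), so 0 moves.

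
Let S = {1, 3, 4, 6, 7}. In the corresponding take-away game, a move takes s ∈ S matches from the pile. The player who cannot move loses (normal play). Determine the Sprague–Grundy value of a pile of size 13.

1

n :  0  1  2  3  4  5  6  7  8  9 10 11 12 13
G :  0  1  0  1  2  3  2  3  4  5  0  1  0  1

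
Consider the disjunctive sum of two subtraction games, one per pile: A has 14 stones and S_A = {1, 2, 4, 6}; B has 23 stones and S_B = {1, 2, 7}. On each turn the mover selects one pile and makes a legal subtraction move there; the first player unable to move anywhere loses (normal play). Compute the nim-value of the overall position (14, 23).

Pile A, S = {1, 2, 4, 6}:
n :  0  1  2  3  4  5  6  7  8  9 10 11 12 13 14
G :  0  1  2  0  1  2  3  4  0  1  2  0  1  2  3
G_A(14) = 3.
Pile B, S = {1, 2, 7}:
n :  0  1  2  3  4  5  6  7  8  9 10 11 12 13 14 15 16 17 18 19 20 21 22 23
G :  0  1  2  0  1  2  0  1  2  0  1  2  0  1  2  0  1  2  0  1  2  0  1  2
G_B(23) = 2.
Combined Grundy value = 3 ⊕ 2 = 1.

1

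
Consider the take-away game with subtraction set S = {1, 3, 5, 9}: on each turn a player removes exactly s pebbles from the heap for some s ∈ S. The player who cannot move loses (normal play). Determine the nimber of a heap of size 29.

1

n :  0  1  2  3  4  5  6  7  8  9 10 11 12 13 14 15 16 17 18 19 20 21 22 23 24 25 26 27 28 29
G :  0  1  0  1  0  1  0  1  0  1  0  1  0  1  0  1  0  1  0  1  0  1  0  1  0  1  0  1  0  1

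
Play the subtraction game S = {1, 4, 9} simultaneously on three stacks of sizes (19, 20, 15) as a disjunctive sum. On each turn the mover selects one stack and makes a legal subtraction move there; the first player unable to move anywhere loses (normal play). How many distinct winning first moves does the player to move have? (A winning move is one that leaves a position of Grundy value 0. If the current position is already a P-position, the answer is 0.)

4

All stacks use S = {1, 4, 9}:
G(0) = 0
G(1) = mex{0} = 1
G(2) = mex{1} = 0
G(3) = mex{0} = 1
G(4) = mex{1,0} = 2
G(5) = mex{2,1} = 0
G(6) = mex{0,0} = 1
G(7) = mex{1,1} = 0
G(8) = mex{0,2} = 1
G(9) = mex{1,0,0} = 2
G(10) = mex{2,1,1} = 0
G(11) = mex{0,0,0} = 1
G(12) = mex{1,1,1} = 0
G(13) = mex{0,2,2} = 1
G(14) = mex{1,0,0} = 2
G(15) = mex{2,1,1} = 0
G(16) = mex{0,0,0} = 1
G(17) = mex{1,1,1} = 0
G(18) = mex{0,2,2} = 1
G(19) = mex{1,0,0} = 2
G(20) = mex{2,1,1} = 0
Stack A: G(19) = 2.
Stack B: G(20) = 0.
Stack C: G(15) = 0.
Combined Grundy value = 2 ⊕ 0 ⊕ 0 = 2.
A winning move leaves total XOR = 0, i.e. changes one component's Grundy value g to g ⊕ X where X is the current total.
Stack A: need g' = 2⊕2 = 0. Options: 19−1→G=1, 19−4→G=0, 19−9→G=0. Hits: 2.
Stack B: need g' = 0⊕2 = 2. Options: 20−1→G=2, 20−4→G=1, 20−9→G=1. Hits: 1.
Stack C: need g' = 0⊕2 = 2. Options: 15−1→G=2, 15−4→G=1, 15−9→G=1. Hits: 1.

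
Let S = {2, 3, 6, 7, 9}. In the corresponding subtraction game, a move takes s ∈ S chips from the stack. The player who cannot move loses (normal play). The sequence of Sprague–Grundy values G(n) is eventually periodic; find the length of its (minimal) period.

G(0) = 0
G(1) = mex{} = 0
G(2) = mex{0} = 1
G(3) = mex{0,0} = 1
G(4) = mex{1,0} = 2
G(5) = mex{1,1} = 0
G(6) = mex{2,1,0} = 3
G(7) = mex{0,2,0,0} = 1
G(8) = mex{3,0,1,0} = 2
G(9) = mex{1,3,1,1,0} = 2
G(10) = mex{2,1,2,1,0} = 3
G(11) = mex{2,2,0,2,1} = 3
G(12) = mex{3,2,3,0,1} = 4
G(13) = mex{3,3,1,3,2} = 0
G(14) = mex{4,3,2,1,0} = 5
G(15) = mex{0,4,2,2,3} = 1
G(16) = mex{5,0,3,2,1} = 4
G(17) = mex{1,5,3,3,2} = 0
G(18) = mex{4,1,4,3,2} = 0
G(19) = mex{0,4,0,4,3} = 1
G(20) = mex{0,0,5,0,3} = 1
G(21) = mex{1,0,1,5,4} = 2
G(22) = mex{1,1,4,1,0} = 2
G(23) = mex{2,1,0,4,5} = 3
G(24) = mex{2,2,0,0,1} = 3
G(25) = mex{3,2,1,0,4} = 5
G(26) = mex{3,3,1,1,0} = 2
G(27) = mex{5,3,2,1,0} = 4
G(28) = mex{2,5,2,2,1} = 0
G(29) = mex{4,2,3,2,1} = 0
G(30) = mex{0,4,3,3,2} = 1
G(31) = mex{0,0,5,3,2} = 1
G(32) = mex{1,0,2,5,3} = 4
G(33) = mex{1,1,4,2,3} = 0
G(34) = mex{4,1,0,4,5} = 2
G(35) = mex{0,4,0,0,2} = 1
G(36) = mex{2,0,1,0,4} = 3
G(37) = mex{1,2,1,1,0} = 3
G(38) = mex{3,1,4,1,0} = 2
G(39) = mex{3,3,0,4,1} = 2
G(40) = mex{2,3,2,0,1} = 4
G(41) = mex{2,2,1,2,4} = 0
G(42) = mex{4,2,3,1,0} = 5
G(43) = mex{0,4,3,3,2} = 1
G(44) = mex{5,0,2,3,1} = 4
G(45) = mex{1,5,2,2,3} = 0
G(46) = mex{4,1,4,2,3} = 0
G(47) = mex{0,4,0,4,2} = 1
G(48) = mex{0,0,5,0,2} = 1
G(49) = mex{1,0,1,5,4} = 2
G(50) = mex{1,1,4,1,0} = 2
G(51) = mex{2,1,0,4,5} = 3
G(52) = mex{2,2,0,0,1} = 3
G(53) = mex{3,2,1,0,4} = 5
G(54) = mex{3,3,1,1,0} = 2
G(55) = mex{5,3,2,1,0} = 4
G(56) = mex{2,5,2,2,1} = 0
G(57) = mex{4,2,3,2,1} = 0
G(58) = mex{0,4,3,3,2} = 1
G(59) = mex{0,0,5,3,2} = 1
G(60) = mex{1,0,2,5,3} = 4
From n = 12 onward G(n+28) = G(n); since this holds over max(S) = 9 consecutive positions the period is 28 (pre-period 12).

28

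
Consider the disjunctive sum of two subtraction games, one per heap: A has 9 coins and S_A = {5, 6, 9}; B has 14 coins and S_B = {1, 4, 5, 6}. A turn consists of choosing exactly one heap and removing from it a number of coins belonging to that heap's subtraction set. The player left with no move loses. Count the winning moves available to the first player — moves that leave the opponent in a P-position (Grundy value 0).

Heap A, S = {5, 6, 9}:
n : 0 1 2 3 4 5 6 7 8 9
G : 0 0 0 0 0 1 1 1 1 1
G_A(9) = 1.
Heap B, S = {1, 4, 5, 6}:
G(0) = 0
G(1) = mex{0} = 1
G(2) = mex{1} = 0
G(3) = mex{0} = 1
G(4) = mex{1,0} = 2
G(5) = mex{2,1,0} = 3
G(6) = mex{3,0,1,0} = 2
G(7) = mex{2,1,0,1} = 3
G(8) = mex{3,2,1,0} = 4
G(9) = mex{4,3,2,1} = 0
G(10) = mex{0,2,3,2} = 1
G(11) = mex{1,3,2,3} = 0
G(12) = mex{0,4,3,2} = 1
G(13) = mex{1,0,4,3} = 2
G(14) = mex{2,1,0,4} = 3
G_B(14) = 3.
Combined Grundy value = 1 ⊕ 3 = 2.
A winning move leaves total XOR = 0, i.e. changes one component's Grundy value g to g ⊕ X where X is the current total.
Heap A: need g' = 1⊕2 = 3. Options: 9−5→G=0, 9−6→G=0, 9−9→G=0. Hits: 0.
Heap B: need g' = 3⊕2 = 1. Options: 14−1→G=2, 14−4→G=1, 14−5→G=0, 14−6→G=4. Hits: 1.

1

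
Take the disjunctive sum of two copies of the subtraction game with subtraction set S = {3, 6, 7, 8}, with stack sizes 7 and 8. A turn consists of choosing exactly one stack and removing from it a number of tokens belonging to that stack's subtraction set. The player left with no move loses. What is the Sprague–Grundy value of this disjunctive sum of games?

All stacks use S = {3, 6, 7, 8}:
n : 0 1 2 3 4 5 6 7 8
G : 0 0 0 1 1 1 2 2 2
Stack A: G(7) = 2.
Stack B: G(8) = 2.
Combined Grundy value = 2 ⊕ 2 = 0.

0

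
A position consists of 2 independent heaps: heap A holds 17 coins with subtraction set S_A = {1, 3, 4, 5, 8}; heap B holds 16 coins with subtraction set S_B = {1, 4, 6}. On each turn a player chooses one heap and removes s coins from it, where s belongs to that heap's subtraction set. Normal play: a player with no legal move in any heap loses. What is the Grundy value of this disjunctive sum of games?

Heap A, S = {1, 3, 4, 5, 8}:
G(0) = 0
G(1) = mex{0} = 1
G(2) = mex{1} = 0
G(3) = mex{0,0} = 1
G(4) = mex{1,1,0} = 2
G(5) = mex{2,0,1,0} = 3
G(6) = mex{3,1,0,1} = 2
G(7) = mex{2,2,1,0} = 3
G(8) = mex{3,3,2,1,0} = 4
G(9) = mex{4,2,3,2,1} = 0
G(10) = mex{0,3,2,3,0} = 1
G(11) = mex{1,4,3,2,1} = 0
G(12) = mex{0,0,4,3,2} = 1
G(13) = mex{1,1,0,4,3} = 2
G(14) = mex{2,0,1,0,2} = 3
G(15) = mex{3,1,0,1,3} = 2
G(16) = mex{2,2,1,0,4} = 3
G(17) = mex{3,3,2,1,0} = 4
G_A(17) = 4.
Heap B, S = {1, 4, 6}:
n :  0  1  2  3  4  5  6  7  8  9 10 11 12 13 14 15 16
G :  0  1  0  1  2  0  1  0  1  2  0  1  0  1  2  0  1
G_B(16) = 1.
Combined Grundy value = 4 ⊕ 1 = 5.

5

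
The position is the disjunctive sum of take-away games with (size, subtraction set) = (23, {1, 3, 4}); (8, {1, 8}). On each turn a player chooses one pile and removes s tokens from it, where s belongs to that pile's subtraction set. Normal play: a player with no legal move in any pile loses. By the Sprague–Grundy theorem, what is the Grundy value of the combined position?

2

Pile A, S = {1, 3, 4}:
G(0) = 0
G(1) = mex{0} = 1
G(2) = mex{1} = 0
G(3) = mex{0,0} = 1
G(4) = mex{1,1,0} = 2
G(5) = mex{2,0,1} = 3
G(6) = mex{3,1,0} = 2
G(7) = mex{2,2,1} = 0
G(8) = mex{0,3,2} = 1
G(9) = mex{1,2,3} = 0
G(10) = mex{0,0,2} = 1
G(11) = mex{1,1,0} = 2
G(12) = mex{2,0,1} = 3
G(13) = mex{3,1,0} = 2
G(14) = mex{2,2,1} = 0
G(15) = mex{0,3,2} = 1
G(16) = mex{1,2,3} = 0
G(17) = mex{0,0,2} = 1
G(18) = mex{1,1,0} = 2
G(19) = mex{2,0,1} = 3
G(20) = mex{3,1,0} = 2
G(21) = mex{2,2,1} = 0
G(22) = mex{0,3,2} = 1
G(23) = mex{1,2,3} = 0
G_A(23) = 0.
Pile B, S = {1, 8}:
n : 0 1 2 3 4 5 6 7 8
G : 0 1 0 1 0 1 0 1 2
G_B(8) = 2.
Combined Grundy value = 0 ⊕ 2 = 2.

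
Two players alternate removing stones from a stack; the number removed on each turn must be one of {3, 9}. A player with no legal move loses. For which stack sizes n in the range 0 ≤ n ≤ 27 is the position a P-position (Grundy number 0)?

0, 1, 2, 6, 7, 8, 12, 13, 14, 18, 19, 20, 24, 25, 26

n :  0  1  2  3  4  5  6  7  8  9 10 11 12 13 14 15 16 17 18 19 20 21 22 23 24 25 26 27
G :  0  0  0  1  1  1  0  0  0  1  1  1  0  0  0  1  1  1  0  0  0  1  1  1  0  0  0  1
P-positions are exactly the n with G(n) = 0.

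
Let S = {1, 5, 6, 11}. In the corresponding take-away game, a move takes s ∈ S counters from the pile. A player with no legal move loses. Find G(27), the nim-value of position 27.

1

G(0) = 0
G(1) = mex{0} = 1
G(2) = mex{1} = 0
G(3) = mex{0} = 1
G(4) = mex{1} = 0
G(5) = mex{0,0} = 1
G(6) = mex{1,1,0} = 2
G(7) = mex{2,0,1} = 3
G(8) = mex{3,1,0} = 2
G(9) = mex{2,0,1} = 3
G(10) = mex{3,1,0} = 2
G(11) = mex{2,2,1,0} = 3
G(12) = mex{3,3,2,1} = 0
G(13) = mex{0,2,3,0} = 1
G(14) = mex{1,3,2,1} = 0
G(15) = mex{0,2,3,0} = 1
G(16) = mex{1,3,2,1} = 0
G(17) = mex{0,0,3,2} = 1
G(18) = mex{1,1,0,3} = 2
G(19) = mex{2,0,1,2} = 3
G(20) = mex{3,1,0,3} = 2
G(21) = mex{2,0,1,2} = 3
G(22) = mex{3,1,0,3} = 2
G(23) = mex{2,2,1,0} = 3
G(24) = mex{3,3,2,1} = 0
G(25) = mex{0,2,3,0} = 1
G(26) = mex{1,3,2,1} = 0
G(27) = mex{0,2,3,0} = 1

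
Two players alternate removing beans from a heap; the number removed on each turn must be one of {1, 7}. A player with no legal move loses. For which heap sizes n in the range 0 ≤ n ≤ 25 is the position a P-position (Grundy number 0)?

0, 2, 4, 6, 8, 10, 12, 14, 16, 18, 20, 22, 24

n :  0  1  2  3  4  5  6  7  8  9 10 11 12 13 14 15 16 17 18 19 20 21 22 23 24 25
G :  0  1  0  1  0  1  0  1  0  1  0  1  0  1  0  1  0  1  0  1  0  1  0  1  0  1
P-positions are exactly the n with G(n) = 0.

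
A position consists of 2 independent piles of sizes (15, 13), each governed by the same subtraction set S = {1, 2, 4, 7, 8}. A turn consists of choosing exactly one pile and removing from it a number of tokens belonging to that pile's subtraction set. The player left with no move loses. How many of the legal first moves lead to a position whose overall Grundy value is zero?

5

All piles use S = {1, 2, 4, 7, 8}:
G(0) = 0
G(1) = mex{0} = 1
G(2) = mex{1,0} = 2
G(3) = mex{2,1} = 0
G(4) = mex{0,2,0} = 1
G(5) = mex{1,0,1} = 2
G(6) = mex{2,1,2} = 0
G(7) = mex{0,2,0,0} = 1
G(8) = mex{1,0,1,1,0} = 2
G(9) = mex{2,1,2,2,1} = 0
G(10) = mex{0,2,0,0,2} = 1
G(11) = mex{1,0,1,1,0} = 2
G(12) = mex{2,1,2,2,1} = 0
G(13) = mex{0,2,0,0,2} = 1
G(14) = mex{1,0,1,1,0} = 2
G(15) = mex{2,1,2,2,1} = 0
Pile A: G(15) = 0.
Pile B: G(13) = 1.
Combined Grundy value = 0 ⊕ 1 = 1.
A winning move leaves total XOR = 0, i.e. changes one component's Grundy value g to g ⊕ X where X is the current total.
Pile A: need g' = 0⊕1 = 1. Options: 15−1→G=2, 15−2→G=1, 15−4→G=2, 15−7→G=2, 15−8→G=1. Hits: 2.
Pile B: need g' = 1⊕1 = 0. Options: 13−1→G=0, 13−2→G=2, 13−4→G=0, 13−7→G=0, 13−8→G=2. Hits: 3.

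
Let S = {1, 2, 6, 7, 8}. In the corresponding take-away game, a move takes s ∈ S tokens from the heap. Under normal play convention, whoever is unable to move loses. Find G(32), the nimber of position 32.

5

n :  0  1  2  3  4  5  6  7  8  9 10 11 12 13 14 15 16 17 18 19 20 21 22 23 24 25 26 27 28 29 30 31 32
G :  0  1  2  0  1  2  3  4  5  3  4  5  0  1  2  0  1  2  3  4  5  3  4  5  0  1  2  0  1  2  3  4  5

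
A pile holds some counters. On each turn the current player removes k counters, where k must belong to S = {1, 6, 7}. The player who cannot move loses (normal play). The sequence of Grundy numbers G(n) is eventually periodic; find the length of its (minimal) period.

G(0) = 0
G(1) = mex{0} = 1
G(2) = mex{1} = 0
G(3) = mex{0} = 1
G(4) = mex{1} = 0
G(5) = mex{0} = 1
G(6) = mex{1,0} = 2
G(7) = mex{2,1,0} = 3
G(8) = mex{3,0,1} = 2
G(9) = mex{2,1,0} = 3
G(10) = mex{3,0,1} = 2
G(11) = mex{2,1,0} = 3
G(12) = mex{3,2,1} = 0
G(13) = mex{0,3,2} = 1
G(14) = mex{1,2,3} = 0
G(15) = mex{0,3,2} = 1
G(16) = mex{1,2,3} = 0
G(17) = mex{0,3,2} = 1
G(18) = mex{1,0,3} = 2
G(19) = mex{2,1,0} = 3
G(20) = mex{3,0,1} = 2
G(21) = mex{2,1,0} = 3
G(22) = mex{3,0,1} = 2
G(23) = mex{2,1,0} = 3
G(24) = mex{3,2,1} = 0
G(25) = mex{0,3,2} = 1
G(n+12) = G(n) holds for n = 0,…,6 (a full window of length max(S) = 7), so the sequence is purely periodic with period 12.

12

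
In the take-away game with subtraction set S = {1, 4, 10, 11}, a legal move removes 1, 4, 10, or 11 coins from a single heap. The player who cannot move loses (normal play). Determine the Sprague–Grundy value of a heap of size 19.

n :  0  1  2  3  4  5  6  7  8  9 10 11 12 13 14 15 16 17 18 19
G :  0  1  0  1  2  0  1  0  1  2  3  2  3  4  0  1  2  3  2  0

0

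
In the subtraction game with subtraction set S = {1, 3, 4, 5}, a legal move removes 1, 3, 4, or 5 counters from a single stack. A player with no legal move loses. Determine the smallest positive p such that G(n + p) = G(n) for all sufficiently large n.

8

n :  0  1  2  3  4  5  6  7  8  9 10 11 12 13 14 15 16 17
G :  0  1  0  1  2  3  2  3  0  1  0  1  2  3  2  3  0  1
G(n+8) = G(n) holds for n = 0,…,4 (a full window of length max(S) = 5), so the sequence is purely periodic with period 8.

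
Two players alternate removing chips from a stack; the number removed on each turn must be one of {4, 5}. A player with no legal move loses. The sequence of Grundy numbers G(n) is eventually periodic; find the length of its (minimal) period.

n :  0  1  2  3  4  5  6  7  8  9 10 11 12 13 14 15 16 17 18 19
G :  0  0  0  0  1  1  1  1  2  0  0  0  0  1  1  1  1  2  0  0
G(n+9) = G(n) holds for n = 0,…,4 (a full window of length max(S) = 5), so the sequence is purely periodic with period 9.

9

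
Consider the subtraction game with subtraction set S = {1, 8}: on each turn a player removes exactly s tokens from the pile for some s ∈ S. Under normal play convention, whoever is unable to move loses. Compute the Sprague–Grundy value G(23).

n :  0  1  2  3  4  5  6  7  8  9 10 11 12 13 14 15 16 17 18 19 20 21 22 23
G :  0  1  0  1  0  1  0  1  2  0  1  0  1  0  1  0  1  2  0  1  0  1  0  1

1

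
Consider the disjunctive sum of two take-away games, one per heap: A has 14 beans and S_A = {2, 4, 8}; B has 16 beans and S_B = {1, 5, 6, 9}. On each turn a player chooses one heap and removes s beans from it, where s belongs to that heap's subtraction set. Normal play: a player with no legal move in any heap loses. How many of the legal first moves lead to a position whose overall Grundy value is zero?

3

Heap A, S = {2, 4, 8}:
n :  0  1  2  3  4  5  6  7  8  9 10 11 12 13 14
G :  0  0  1  1  2  2  0  0  1  1  2  2  0  0  1
G_A(14) = 1.
Heap B, S = {1, 5, 6, 9}:
G(0) = 0
G(1) = mex{0} = 1
G(2) = mex{1} = 0
G(3) = mex{0} = 1
G(4) = mex{1} = 0
G(5) = mex{0,0} = 1
G(6) = mex{1,1,0} = 2
G(7) = mex{2,0,1} = 3
G(8) = mex{3,1,0} = 2
G(9) = mex{2,0,1,0} = 3
G(10) = mex{3,1,0,1} = 2
G(11) = mex{2,2,1,0} = 3
G(12) = mex{3,3,2,1} = 0
G(13) = mex{0,2,3,0} = 1
G(14) = mex{1,3,2,1} = 0
G(15) = mex{0,2,3,2} = 1
G(16) = mex{1,3,2,3} = 0
G_B(16) = 0.
Combined Grundy value = 1 ⊕ 0 = 1.
A winning move leaves total XOR = 0, i.e. changes one component's Grundy value g to g ⊕ X where X is the current total.
Heap A: need g' = 1⊕1 = 0. Options: 14−2→G=0, 14−4→G=2, 14−8→G=0. Hits: 2.
Heap B: need g' = 0⊕1 = 1. Options: 16−1→G=1, 16−5→G=3, 16−6→G=2, 16−9→G=3. Hits: 1.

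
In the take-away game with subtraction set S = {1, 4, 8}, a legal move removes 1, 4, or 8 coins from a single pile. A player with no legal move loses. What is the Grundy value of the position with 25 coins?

G(0) = 0
G(1) = mex{0} = 1
G(2) = mex{1} = 0
G(3) = mex{0} = 1
G(4) = mex{1,0} = 2
G(5) = mex{2,1} = 0
G(6) = mex{0,0} = 1
G(7) = mex{1,1} = 0
G(8) = mex{0,2,0} = 1
G(9) = mex{1,0,1} = 2
G(10) = mex{2,1,0} = 3
G(11) = mex{3,0,1} = 2
G(12) = mex{2,1,2} = 0
G(13) = mex{0,2,0} = 1
G(14) = mex{1,3,1} = 0
G(15) = mex{0,2,0} = 1
G(16) = mex{1,0,1} = 2
G(17) = mex{2,1,2} = 0
G(18) = mex{0,0,3} = 1
G(19) = mex{1,1,2} = 0
G(20) = mex{0,2,0} = 1
G(21) = mex{1,0,1} = 2
G(22) = mex{2,1,0} = 3
G(23) = mex{3,0,1} = 2
G(24) = mex{2,1,2} = 0
G(25) = mex{0,2,0} = 1

1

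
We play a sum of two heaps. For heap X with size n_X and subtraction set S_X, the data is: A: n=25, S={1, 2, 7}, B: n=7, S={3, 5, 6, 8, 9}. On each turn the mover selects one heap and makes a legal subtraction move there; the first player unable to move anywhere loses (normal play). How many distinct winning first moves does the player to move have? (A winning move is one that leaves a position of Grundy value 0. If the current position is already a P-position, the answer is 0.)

2

Heap A, S = {1, 2, 7}:
n :  0  1  2  3  4  5  6  7  8  9 10 11 12 13 14 15 16 17 18 19 20 21 22 23 24 25
G :  0  1  2  0  1  2  0  1  2  0  1  2  0  1  2  0  1  2  0  1  2  0  1  2  0  1
G_A(25) = 1.
Heap B, S = {3, 5, 6, 8, 9}:
G(0) = 0
G(1) = mex{} = 0
G(2) = mex{} = 0
G(3) = mex{0} = 1
G(4) = mex{0} = 1
G(5) = mex{0,0} = 1
G(6) = mex{1,0,0} = 2
G(7) = mex{1,0,0} = 2
G_B(7) = 2.
Combined Grundy value = 1 ⊕ 2 = 3.
A winning move leaves total XOR = 0, i.e. changes one component's Grundy value g to g ⊕ X where X is the current total.
Heap A: need g' = 1⊕3 = 2. Options: 25−1→G=0, 25−2→G=2, 25−7→G=0. Hits: 1.
Heap B: need g' = 2⊕3 = 1. Options: 7−3→G=1, 7−5→G=0, 7−6→G=0. Hits: 1.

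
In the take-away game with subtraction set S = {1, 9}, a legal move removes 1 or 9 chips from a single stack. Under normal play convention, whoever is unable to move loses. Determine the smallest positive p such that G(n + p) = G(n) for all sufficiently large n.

2

G(0) = 0
G(1) = mex{0} = 1
G(2) = mex{1} = 0
G(3) = mex{0} = 1
G(4) = mex{1} = 0
G(5) = mex{0} = 1
G(6) = mex{1} = 0
G(7) = mex{0} = 1
G(8) = mex{1} = 0
G(9) = mex{0,0} = 1
G(10) = mex{1,1} = 0
G(11) = mex{0,0} = 1
G(12) = mex{1,1} = 0
G(13) = mex{0,0} = 1
G(14) = mex{1,1} = 0
G(n+2) = G(n) holds for n = 0,…,8 (a full window of length max(S) = 9), so the sequence is purely periodic with period 2.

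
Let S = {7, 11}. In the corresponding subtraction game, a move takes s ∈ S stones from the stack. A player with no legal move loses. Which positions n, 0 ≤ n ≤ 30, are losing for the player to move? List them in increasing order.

0, 1, 2, 3, 4, 5, 6, 18, 19, 20, 21, 22, 23, 24

G(0) = 0
G(1) = mex{} = 0
G(2) = mex{} = 0
G(3) = mex{} = 0
G(4) = mex{} = 0
G(5) = mex{} = 0
G(6) = mex{} = 0
G(7) = mex{0} = 1
G(8) = mex{0} = 1
G(9) = mex{0} = 1
G(10) = mex{0} = 1
G(11) = mex{0,0} = 1
G(12) = mex{0,0} = 1
G(13) = mex{0,0} = 1
G(14) = mex{1,0} = 2
G(15) = mex{1,0} = 2
G(16) = mex{1,0} = 2
G(17) = mex{1,0} = 2
G(18) = mex{1,1} = 0
G(19) = mex{1,1} = 0
G(20) = mex{1,1} = 0
G(21) = mex{2,1} = 0
G(22) = mex{2,1} = 0
G(23) = mex{2,1} = 0
G(24) = mex{2,1} = 0
G(25) = mex{0,2} = 1
G(26) = mex{0,2} = 1
G(27) = mex{0,2} = 1
G(28) = mex{0,2} = 1
G(29) = mex{0,0} = 1
G(30) = mex{0,0} = 1
P-positions are exactly the n with G(n) = 0.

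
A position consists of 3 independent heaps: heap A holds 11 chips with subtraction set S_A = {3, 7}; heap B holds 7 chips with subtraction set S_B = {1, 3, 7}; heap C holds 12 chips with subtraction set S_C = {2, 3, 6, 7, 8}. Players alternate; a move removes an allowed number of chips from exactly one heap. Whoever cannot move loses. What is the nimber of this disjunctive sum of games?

Heap A, S = {3, 7}:
G(0) = 0
G(1) = mex{} = 0
G(2) = mex{} = 0
G(3) = mex{0} = 1
G(4) = mex{0} = 1
G(5) = mex{0} = 1
G(6) = mex{1} = 0
G(7) = mex{1,0} = 2
G(8) = mex{1,0} = 2
G(9) = mex{0,0} = 1
G(10) = mex{2,1} = 0
G(11) = mex{2,1} = 0
G_A(11) = 0.
Heap B, S = {1, 3, 7}:
G(0) = 0
G(1) = mex{0} = 1
G(2) = mex{1} = 0
G(3) = mex{0,0} = 1
G(4) = mex{1,1} = 0
G(5) = mex{0,0} = 1
G(6) = mex{1,1} = 0
G(7) = mex{0,0,0} = 1
G_B(7) = 1.
Heap C, S = {2, 3, 6, 7, 8}:
n :  0  1  2  3  4  5  6  7  8  9 10 11 12
G :  0  0  1  1  2  0  3  1  2  2  0  3  1
G_C(12) = 1.
Combined Grundy value = 0 ⊕ 1 ⊕ 1 = 0.

0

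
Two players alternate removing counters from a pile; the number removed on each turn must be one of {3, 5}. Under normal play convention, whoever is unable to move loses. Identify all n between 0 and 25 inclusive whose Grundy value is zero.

0, 1, 2, 8, 9, 10, 16, 17, 18, 24, 25

n :  0  1  2  3  4  5  6  7  8  9 10 11 12 13 14 15 16 17 18 19 20 21 22 23 24 25
G :  0  0  0  1  1  1  2  2  0  0  0  1  1  1  2  2  0  0  0  1  1  1  2  2  0  0
P-positions are exactly the n with G(n) = 0.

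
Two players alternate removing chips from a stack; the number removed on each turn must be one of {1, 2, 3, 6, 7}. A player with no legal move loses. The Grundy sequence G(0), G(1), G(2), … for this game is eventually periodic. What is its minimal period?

G(0) = 0
G(1) = mex{0} = 1
G(2) = mex{1,0} = 2
G(3) = mex{2,1,0} = 3
G(4) = mex{3,2,1} = 0
G(5) = mex{0,3,2} = 1
G(6) = mex{1,0,3,0} = 2
G(7) = mex{2,1,0,1,0} = 3
G(8) = mex{3,2,1,2,1} = 0
G(9) = mex{0,3,2,3,2} = 1
G(10) = mex{1,0,3,0,3} = 2
G(11) = mex{2,1,0,1,0} = 3
G(12) = mex{3,2,1,2,1} = 0
G(13) = mex{0,3,2,3,2} = 1
G(14) = mex{1,0,3,0,3} = 2
G(n+4) = G(n) holds for n = 0,…,6 (a full window of length max(S) = 7), so the sequence is purely periodic with period 4.

4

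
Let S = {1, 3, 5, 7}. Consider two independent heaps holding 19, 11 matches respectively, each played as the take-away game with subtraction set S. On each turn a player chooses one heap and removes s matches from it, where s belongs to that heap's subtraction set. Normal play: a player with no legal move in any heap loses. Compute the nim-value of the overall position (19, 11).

0

All heaps use S = {1, 3, 5, 7}:
G(0) = 0
G(1) = mex{0} = 1
G(2) = mex{1} = 0
G(3) = mex{0,0} = 1
G(4) = mex{1,1} = 0
G(5) = mex{0,0,0} = 1
G(6) = mex{1,1,1} = 0
G(7) = mex{0,0,0,0} = 1
G(8) = mex{1,1,1,1} = 0
G(9) = mex{0,0,0,0} = 1
G(10) = mex{1,1,1,1} = 0
G(11) = mex{0,0,0,0} = 1
G(12) = mex{1,1,1,1} = 0
G(13) = mex{0,0,0,0} = 1
G(14) = mex{1,1,1,1} = 0
G(15) = mex{0,0,0,0} = 1
G(16) = mex{1,1,1,1} = 0
G(17) = mex{0,0,0,0} = 1
G(18) = mex{1,1,1,1} = 0
G(19) = mex{0,0,0,0} = 1
Heap A: G(19) = 1.
Heap B: G(11) = 1.
Combined Grundy value = 1 ⊕ 1 = 0.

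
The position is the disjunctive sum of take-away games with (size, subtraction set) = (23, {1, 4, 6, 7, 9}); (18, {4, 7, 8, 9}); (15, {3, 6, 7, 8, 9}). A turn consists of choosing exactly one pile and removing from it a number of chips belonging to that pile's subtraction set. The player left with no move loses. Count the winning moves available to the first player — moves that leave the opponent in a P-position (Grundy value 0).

Pile A, S = {1, 4, 6, 7, 9}:
G(0) = 0
G(1) = mex{0} = 1
G(2) = mex{1} = 0
G(3) = mex{0} = 1
G(4) = mex{1,0} = 2
G(5) = mex{2,1} = 0
G(6) = mex{0,0,0} = 1
G(7) = mex{1,1,1,0} = 2
G(8) = mex{2,2,0,1} = 3
G(9) = mex{3,0,1,0,0} = 2
G(10) = mex{2,1,2,1,1} = 0
G(11) = mex{0,2,0,2,0} = 1
G(12) = mex{1,3,1,0,1} = 2
G(13) = mex{2,2,2,1,2} = 0
G(14) = mex{0,0,3,2,0} = 1
G(15) = mex{1,1,2,3,1} = 0
G(16) = mex{0,2,0,2,2} = 1
G(17) = mex{1,0,1,0,3} = 2
G(18) = mex{2,1,2,1,2} = 0
G(19) = mex{0,0,0,2,0} = 1
G(20) = mex{1,1,1,0,1} = 2
G(21) = mex{2,2,0,1,2} = 3
G(22) = mex{3,0,1,0,0} = 2
G(23) = mex{2,1,2,1,1} = 0
G_A(23) = 0.
Pile B, S = {4, 7, 8, 9}:
G(0) = 0
G(1) = mex{} = 0
G(2) = mex{} = 0
G(3) = mex{} = 0
G(4) = mex{0} = 1
G(5) = mex{0} = 1
G(6) = mex{0} = 1
G(7) = mex{0,0} = 1
G(8) = mex{1,0,0} = 2
G(9) = mex{1,0,0,0} = 2
G(10) = mex{1,0,0,0} = 2
G(11) = mex{1,1,0,0} = 2
G(12) = mex{2,1,1,0} = 3
G(13) = mex{2,1,1,1} = 0
G(14) = mex{2,1,1,1} = 0
G(15) = mex{2,2,1,1} = 0
G(16) = mex{3,2,2,1} = 0
G(17) = mex{0,2,2,2} = 1
G(18) = mex{0,2,2,2} = 1
G_B(18) = 1.
Pile C, S = {3, 6, 7, 8, 9}:
G(0) = 0
G(1) = mex{} = 0
G(2) = mex{} = 0
G(3) = mex{0} = 1
G(4) = mex{0} = 1
G(5) = mex{0} = 1
G(6) = mex{1,0} = 2
G(7) = mex{1,0,0} = 2
G(8) = mex{1,0,0,0} = 2
G(9) = mex{2,1,0,0,0} = 3
G(10) = mex{2,1,1,0,0} = 3
G(11) = mex{2,1,1,1,0} = 3
G(12) = mex{3,2,1,1,1} = 0
G(13) = mex{3,2,2,1,1} = 0
G(14) = mex{3,2,2,2,1} = 0
G(15) = mex{0,3,2,2,2} = 1
G_C(15) = 1.
Combined Grundy value = 0 ⊕ 1 ⊕ 1 = 0.
A winning move leaves total XOR = 0, i.e. changes one component's Grundy value g to g ⊕ X where X is the current total.
Pile A: target g' = 0⊕0 = 0, but every legal move changes the Grundy value (mex property), so 0 moves.
Pile B: target g' = 1⊕0 = 1, but every legal move changes the Grundy value (mex property), so 0 moves.
Pile C: target g' = 1⊕0 = 1, but every legal move changes the Grundy value (mex property), so 0 moves.

0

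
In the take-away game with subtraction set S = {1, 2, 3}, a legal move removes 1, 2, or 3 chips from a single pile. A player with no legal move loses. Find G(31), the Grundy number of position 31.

G(0) = 0
G(1) = mex{0} = 1
G(2) = mex{1,0} = 2
G(3) = mex{2,1,0} = 3
G(4) = mex{3,2,1} = 0
G(5) = mex{0,3,2} = 1
G(6) = mex{1,0,3} = 2
G(7) = mex{2,1,0} = 3
G(8) = mex{3,2,1} = 0
G(9) = mex{0,3,2} = 1
G(10) = mex{1,0,3} = 2
G(11) = mex{2,1,0} = 3
G(12) = mex{3,2,1} = 0
G(13) = mex{0,3,2} = 1
G(14) = mex{1,0,3} = 2
G(15) = mex{2,1,0} = 3
G(16) = mex{3,2,1} = 0
G(17) = mex{0,3,2} = 1
G(18) = mex{1,0,3} = 2
G(19) = mex{2,1,0} = 3
G(20) = mex{3,2,1} = 0
G(21) = mex{0,3,2} = 1
G(22) = mex{1,0,3} = 2
G(23) = mex{2,1,0} = 3
G(24) = mex{3,2,1} = 0
G(25) = mex{0,3,2} = 1
G(26) = mex{1,0,3} = 2
G(27) = mex{2,1,0} = 3
G(28) = mex{3,2,1} = 0
G(29) = mex{0,3,2} = 1
G(30) = mex{1,0,3} = 2
G(31) = mex{2,1,0} = 3

3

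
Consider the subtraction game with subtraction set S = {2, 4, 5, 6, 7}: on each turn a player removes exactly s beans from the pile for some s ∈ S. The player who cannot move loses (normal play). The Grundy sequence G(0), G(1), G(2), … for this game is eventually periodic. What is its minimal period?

9

G(0) = 0
G(1) = mex{} = 0
G(2) = mex{0} = 1
G(3) = mex{0} = 1
G(4) = mex{1,0} = 2
G(5) = mex{1,0,0} = 2
G(6) = mex{2,1,0,0} = 3
G(7) = mex{2,1,1,0,0} = 3
G(8) = mex{3,2,1,1,0} = 4
G(9) = mex{3,2,2,1,1} = 0
G(10) = mex{4,3,2,2,1} = 0
G(11) = mex{0,3,3,2,2} = 1
G(12) = mex{0,4,3,3,2} = 1
G(13) = mex{1,0,4,3,3} = 2
G(14) = mex{1,0,0,4,3} = 2
G(15) = mex{2,1,0,0,4} = 3
G(16) = mex{2,1,1,0,0} = 3
G(17) = mex{3,2,1,1,0} = 4
G(18) = mex{3,2,2,1,1} = 0
G(19) = mex{4,3,2,2,1} = 0
G(n+9) = G(n) holds for n = 0,…,6 (a full window of length max(S) = 7), so the sequence is purely periodic with period 9.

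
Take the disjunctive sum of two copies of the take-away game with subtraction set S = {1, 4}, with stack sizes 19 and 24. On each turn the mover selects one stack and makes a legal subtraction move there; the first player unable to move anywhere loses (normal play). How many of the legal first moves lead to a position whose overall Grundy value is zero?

0

All stacks use S = {1, 4}:
G(0) = 0
G(1) = mex{0} = 1
G(2) = mex{1} = 0
G(3) = mex{0} = 1
G(4) = mex{1,0} = 2
G(5) = mex{2,1} = 0
G(6) = mex{0,0} = 1
G(7) = mex{1,1} = 0
G(8) = mex{0,2} = 1
G(9) = mex{1,0} = 2
G(10) = mex{2,1} = 0
G(11) = mex{0,0} = 1
G(12) = mex{1,1} = 0
G(13) = mex{0,2} = 1
G(14) = mex{1,0} = 2
G(15) = mex{2,1} = 0
G(16) = mex{0,0} = 1
G(17) = mex{1,1} = 0
G(18) = mex{0,2} = 1
G(19) = mex{1,0} = 2
G(20) = mex{2,1} = 0
G(21) = mex{0,0} = 1
G(22) = mex{1,1} = 0
G(23) = mex{0,2} = 1
G(24) = mex{1,0} = 2
Stack A: G(19) = 2.
Stack B: G(24) = 2.
Combined Grundy value = 2 ⊕ 2 = 0.
A winning move leaves total XOR = 0, i.e. changes one component's Grundy value g to g ⊕ X where X is the current total.
Stack A: target g' = 2⊕0 = 2, but every legal move changes the Grundy value (mex property), so 0 moves.
Stack B: target g' = 2⊕0 = 2, but every legal move changes the Grundy value (mex property), so 0 moves.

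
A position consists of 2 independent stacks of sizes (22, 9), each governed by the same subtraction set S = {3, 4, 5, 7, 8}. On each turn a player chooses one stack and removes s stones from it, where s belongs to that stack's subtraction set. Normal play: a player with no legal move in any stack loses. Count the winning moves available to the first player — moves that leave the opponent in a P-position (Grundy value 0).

All stacks use S = {3, 4, 5, 7, 8}:
n :  0  1  2  3  4  5  6  7  8  9 10 11 12 13 14 15 16 17 18 19 20 21 22
G :  0  0  0  1  1  1  2  2  2  3  3  0  0  0  1  1  1  2  2  2  3  3  0
Stack A: G(22) = 0.
Stack B: G(9) = 3.
Combined Grundy value = 0 ⊕ 3 = 3.
A winning move leaves total XOR = 0, i.e. changes one component's Grundy value g to g ⊕ X where X is the current total.
Stack A: need g' = 0⊕3 = 3. Options: 22−3→G=2, 22−4→G=2, 22−5→G=2, 22−7→G=1, 22−8→G=1. Hits: 0.
Stack B: need g' = 3⊕3 = 0. Options: 9−3→G=2, 9−4→G=1, 9−5→G=1, 9−7→G=0, 9−8→G=0. Hits: 2.

2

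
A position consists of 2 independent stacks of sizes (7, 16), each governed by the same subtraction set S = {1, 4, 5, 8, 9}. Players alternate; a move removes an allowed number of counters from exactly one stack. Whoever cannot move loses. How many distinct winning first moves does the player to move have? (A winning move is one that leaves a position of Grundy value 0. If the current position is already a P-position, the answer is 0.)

2

All stacks use S = {1, 4, 5, 8, 9}:
G(0) = 0
G(1) = mex{0} = 1
G(2) = mex{1} = 0
G(3) = mex{0} = 1
G(4) = mex{1,0} = 2
G(5) = mex{2,1,0} = 3
G(6) = mex{3,0,1} = 2
G(7) = mex{2,1,0} = 3
G(8) = mex{3,2,1,0} = 4
G(9) = mex{4,3,2,1,0} = 5
G(10) = mex{5,2,3,0,1} = 4
G(11) = mex{4,3,2,1,0} = 5
G(12) = mex{5,4,3,2,1} = 0
G(13) = mex{0,5,4,3,2} = 1
G(14) = mex{1,4,5,2,3} = 0
G(15) = mex{0,5,4,3,2} = 1
G(16) = mex{1,0,5,4,3} = 2
Stack A: G(7) = 3.
Stack B: G(16) = 2.
Combined Grundy value = 3 ⊕ 2 = 1.
A winning move leaves total XOR = 0, i.e. changes one component's Grundy value g to g ⊕ X where X is the current total.
Stack A: need g' = 3⊕1 = 2. Options: 7−1→G=2, 7−4→G=1, 7−5→G=0. Hits: 1.
Stack B: need g' = 2⊕1 = 3. Options: 16−1→G=1, 16−4→G=0, 16−5→G=5, 16−8→G=4, 16−9→G=3. Hits: 1.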